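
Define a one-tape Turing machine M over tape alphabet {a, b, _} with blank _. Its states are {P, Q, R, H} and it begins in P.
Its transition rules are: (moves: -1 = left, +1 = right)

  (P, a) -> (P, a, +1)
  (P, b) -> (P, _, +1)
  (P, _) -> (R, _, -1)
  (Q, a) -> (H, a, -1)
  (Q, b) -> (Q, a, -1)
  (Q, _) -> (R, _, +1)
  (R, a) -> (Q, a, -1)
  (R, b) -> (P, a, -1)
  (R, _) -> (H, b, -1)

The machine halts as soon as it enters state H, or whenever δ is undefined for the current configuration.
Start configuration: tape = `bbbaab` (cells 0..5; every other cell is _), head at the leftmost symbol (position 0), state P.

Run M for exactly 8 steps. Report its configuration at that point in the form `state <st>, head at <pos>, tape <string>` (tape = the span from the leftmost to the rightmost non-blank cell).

state=P head=0 tape=[b]bbaab_   (P,b)→(P,_,+1)
state=P head=1 tape=_[b]baab_   (P,b)→(P,_,+1)
state=P head=2 tape=__[b]aab_   (P,b)→(P,_,+1)
state=P head=3 tape=___[a]ab_   (P,a)→(P,a,+1)
state=P head=4 tape=___a[a]b_   (P,a)→(P,a,+1)
state=P head=5 tape=___aa[b]_   (P,b)→(P,_,+1)
state=P head=6 tape=___aa_[_]   (P,_)→(R,_,-1)
state=R head=5 tape=___aa[_]_   (R,_)→(H,b,-1)
state=H head=4 tape=___a[a]b_
After 8 steps: state H, head at 4, tape aab.

state H, head at 4, tape aab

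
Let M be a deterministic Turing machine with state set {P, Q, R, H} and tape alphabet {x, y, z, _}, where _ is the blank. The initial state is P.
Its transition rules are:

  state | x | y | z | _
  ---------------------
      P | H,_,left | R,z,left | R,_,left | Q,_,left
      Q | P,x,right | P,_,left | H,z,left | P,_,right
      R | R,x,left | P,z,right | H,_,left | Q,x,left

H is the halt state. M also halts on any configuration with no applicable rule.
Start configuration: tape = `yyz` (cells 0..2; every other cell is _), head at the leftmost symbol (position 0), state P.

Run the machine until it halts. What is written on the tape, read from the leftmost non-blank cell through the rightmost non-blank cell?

zyz

state=P head=0 tape=__[y]yz   (P,y)→(R,z,left)
state=R head=-1 tape=_[_]zyz   (R,_)→(Q,x,left)
state=Q head=-2 tape=[_]xzyz   (Q,_)→(P,_,right)
state=P head=-1 tape=_[x]zyz   (P,x)→(H,_,left)
state=H head=-2 tape=[_]_zyz
The non-blank tape span at halt is zyz.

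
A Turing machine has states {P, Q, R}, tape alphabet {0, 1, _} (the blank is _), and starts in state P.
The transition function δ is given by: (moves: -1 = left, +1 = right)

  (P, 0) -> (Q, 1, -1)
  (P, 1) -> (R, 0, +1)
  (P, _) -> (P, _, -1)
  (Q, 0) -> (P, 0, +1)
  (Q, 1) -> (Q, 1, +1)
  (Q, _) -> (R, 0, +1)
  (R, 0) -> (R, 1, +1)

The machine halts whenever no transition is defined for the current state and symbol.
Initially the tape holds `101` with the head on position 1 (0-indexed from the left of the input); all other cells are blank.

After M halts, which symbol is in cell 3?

state=P head=1 tape=1[0]1__   (P,0)→(Q,1,-1)
state=Q head=0 tape=[1]11__   (Q,1)→(Q,1,+1)
state=Q head=1 tape=1[1]1__   (Q,1)→(Q,1,+1)
state=Q head=2 tape=11[1]__   (Q,1)→(Q,1,+1)
state=Q head=3 tape=111[_]_   (Q,_)→(R,0,+1)
state=R head=4 tape=1110[_]
Cell 3 holds 0 when M halts.

0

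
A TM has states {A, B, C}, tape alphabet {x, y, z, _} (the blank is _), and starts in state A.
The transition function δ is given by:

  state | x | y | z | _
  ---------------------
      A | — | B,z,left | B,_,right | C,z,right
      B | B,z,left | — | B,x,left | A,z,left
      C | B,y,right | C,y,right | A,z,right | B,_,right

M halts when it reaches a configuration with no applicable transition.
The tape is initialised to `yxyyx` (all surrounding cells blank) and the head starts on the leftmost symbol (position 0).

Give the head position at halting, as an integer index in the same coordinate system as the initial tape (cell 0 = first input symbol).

state=A head=0 tape=___[y]xyyx   (A,y)→(B,z,left)
state=B head=-1 tape=__[_]zxyyx   (B,_)→(A,z,left)
state=A head=-2 tape=_[_]zzxyyx   (A,_)→(C,z,right)
state=C head=-1 tape=_z[z]zxyyx   (C,z)→(A,z,right)
state=A head=0 tape=_zz[z]xyyx   (A,z)→(B,_,right)
state=B head=1 tape=_zz_[x]yyx   (B,x)→(B,z,left)
state=B head=0 tape=_zz[_]zyyx   (B,_)→(A,z,left)
state=A head=-1 tape=_z[z]zzyyx   (A,z)→(B,_,right)
state=B head=0 tape=_z_[z]zyyx   (B,z)→(B,x,left)
state=B head=-1 tape=_z[_]xzyyx   (B,_)→(A,z,left)
state=A head=-2 tape=_[z]zxzyyx   (A,z)→(B,_,right)
state=B head=-1 tape=__[z]xzyyx   (B,z)→(B,x,left)
state=B head=-2 tape=_[_]xxzyyx   (B,_)→(A,z,left)
state=A head=-3 tape=[_]zxxzyyx   (A,_)→(C,z,right)
state=C head=-2 tape=z[z]xxzyyx   (C,z)→(A,z,right)
state=A head=-1 tape=zz[x]xzyyx
At halt the head is at cell -1.

-1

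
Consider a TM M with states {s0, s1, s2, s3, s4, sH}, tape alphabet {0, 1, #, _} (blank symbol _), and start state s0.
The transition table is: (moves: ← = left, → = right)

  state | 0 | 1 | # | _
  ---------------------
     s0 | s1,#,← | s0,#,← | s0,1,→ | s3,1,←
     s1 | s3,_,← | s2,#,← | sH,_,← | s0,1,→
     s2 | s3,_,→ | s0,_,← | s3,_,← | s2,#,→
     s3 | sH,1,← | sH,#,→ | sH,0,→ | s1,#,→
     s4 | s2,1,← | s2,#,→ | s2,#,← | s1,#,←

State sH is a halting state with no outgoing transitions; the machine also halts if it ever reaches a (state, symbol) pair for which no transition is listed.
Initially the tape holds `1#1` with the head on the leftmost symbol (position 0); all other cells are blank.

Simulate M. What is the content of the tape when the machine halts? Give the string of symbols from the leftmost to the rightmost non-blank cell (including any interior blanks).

s0 | ___[1]#1_   read 1 → write #, move ←, go to s0
s0 | __[_]##1_   read _ → write 1, move ←, go to s3
s3 | _[_]1##1_   read _ → write #, move →, go to s1
s1 | _#[1]##1_   read 1 → write #, move ←, go to s2
s2 | _[#]###1_   read # → write _, move ←, go to s3
s3 | [_]_###1_   read _ → write #, move →, go to s1
s1 | #[_]###1_   read _ → write 1, move →, go to s0
s0 | #1[#]##1_   read # → write 1, move →, go to s0
s0 | #11[#]#1_   read # → write 1, move →, go to s0
s0 | #111[#]1_   read # → write 1, move →, go to s0
s0 | #1111[1]_   read 1 → write #, move ←, go to s0
s0 | #111[1]#_   read 1 → write #, move ←, go to s0
s0 | #11[1]##_   read 1 → write #, move ←, go to s0
s0 | #1[1]###_   read 1 → write #, move ←, go to s0
s0 | #[1]####_   read 1 → write #, move ←, go to s0
s0 | [#]#####_   read # → write 1, move →, go to s0
s0 | 1[#]####_   read # → write 1, move →, go to s0
s0 | 11[#]###_   read # → write 1, move →, go to s0
s0 | 111[#]##_   read # → write 1, move →, go to s0
s0 | 1111[#]#_   read # → write 1, move →, go to s0
s0 | 11111[#]_   read # → write 1, move →, go to s0
s0 | 111111[_]   read _ → write 1, move ←, go to s3
s3 | 11111[1]1   read 1 → write #, move →, go to sH
sH | 11111#[1]
The non-blank tape span at halt is 11111#1.

11111#1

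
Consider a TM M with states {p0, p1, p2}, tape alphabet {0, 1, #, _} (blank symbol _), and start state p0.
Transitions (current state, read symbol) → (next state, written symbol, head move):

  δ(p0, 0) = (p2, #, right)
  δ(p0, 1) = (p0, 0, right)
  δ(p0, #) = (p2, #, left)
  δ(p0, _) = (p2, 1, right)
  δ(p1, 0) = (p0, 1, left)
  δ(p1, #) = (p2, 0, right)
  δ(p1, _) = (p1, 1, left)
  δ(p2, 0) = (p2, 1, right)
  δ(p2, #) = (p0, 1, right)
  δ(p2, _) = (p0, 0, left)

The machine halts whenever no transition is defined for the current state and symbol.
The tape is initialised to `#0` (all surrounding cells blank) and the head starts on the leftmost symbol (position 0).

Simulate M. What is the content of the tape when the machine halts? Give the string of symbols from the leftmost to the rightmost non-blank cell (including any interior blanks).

state=p0 head=0 tape=__[#]0_   (p0,#)→(p2,#,left)
state=p2 head=-1 tape=_[_]#0_   (p2,_)→(p0,0,left)
state=p0 head=-2 tape=[_]0#0_   (p0,_)→(p2,1,right)
state=p2 head=-1 tape=1[0]#0_   (p2,0)→(p2,1,right)
state=p2 head=0 tape=11[#]0_   (p2,#)→(p0,1,right)
state=p0 head=1 tape=111[0]_   (p0,0)→(p2,#,right)
state=p2 head=2 tape=111#[_]   (p2,_)→(p0,0,left)
state=p0 head=1 tape=111[#]0   (p0,#)→(p2,#,left)
state=p2 head=0 tape=11[1]#0
The non-blank tape span at halt is 111#0.

111#0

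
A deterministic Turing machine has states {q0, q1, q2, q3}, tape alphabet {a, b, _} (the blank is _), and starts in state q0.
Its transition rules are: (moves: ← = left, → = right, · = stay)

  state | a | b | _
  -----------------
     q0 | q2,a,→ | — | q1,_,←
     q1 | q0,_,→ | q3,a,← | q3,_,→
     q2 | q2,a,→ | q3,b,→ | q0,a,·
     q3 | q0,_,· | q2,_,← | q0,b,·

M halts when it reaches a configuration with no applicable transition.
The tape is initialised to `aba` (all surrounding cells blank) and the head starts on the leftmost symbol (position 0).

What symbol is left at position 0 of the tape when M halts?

b

state=q0 head=0 tape=_[a]ba   (q0,a)→(q2,a,→)
state=q2 head=1 tape=_a[b]a   (q2,b)→(q3,b,→)
state=q3 head=2 tape=_ab[a]   (q3,a)→(q0,_,·)
state=q0 head=2 tape=_ab[_]   (q0,_)→(q1,_,←)
state=q1 head=1 tape=_a[b]_   (q1,b)→(q3,a,←)
state=q3 head=0 tape=_[a]a_   (q3,a)→(q0,_,·)
state=q0 head=0 tape=_[_]a_   (q0,_)→(q1,_,←)
state=q1 head=-1 tape=[_]_a_   (q1,_)→(q3,_,→)
state=q3 head=0 tape=_[_]a_   (q3,_)→(q0,b,·)
state=q0 head=0 tape=_[b]a_
Cell 0 holds b when M halts.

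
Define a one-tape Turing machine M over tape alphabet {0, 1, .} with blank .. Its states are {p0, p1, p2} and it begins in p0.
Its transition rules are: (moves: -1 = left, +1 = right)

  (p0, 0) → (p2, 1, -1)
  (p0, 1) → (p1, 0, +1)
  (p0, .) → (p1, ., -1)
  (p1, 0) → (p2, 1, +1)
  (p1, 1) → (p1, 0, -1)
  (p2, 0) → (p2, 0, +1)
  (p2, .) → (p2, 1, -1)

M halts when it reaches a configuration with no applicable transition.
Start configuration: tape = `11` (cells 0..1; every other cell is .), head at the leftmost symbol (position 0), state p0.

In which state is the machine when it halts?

p0 | [1]1.   read 1 → write 0, move +1, go to p1
p1 | 0[1].   read 1 → write 0, move -1, go to p1
p1 | [0]0.   read 0 → write 1, move +1, go to p2
p2 | 1[0].   read 0 → write 0, move +1, go to p2
p2 | 10[.]   read . → write 1, move -1, go to p2
p2 | 1[0]1   read 0 → write 0, move +1, go to p2
p2 | 10[1]
No transition is defined for (p2, 1); M halts in state p2.

p2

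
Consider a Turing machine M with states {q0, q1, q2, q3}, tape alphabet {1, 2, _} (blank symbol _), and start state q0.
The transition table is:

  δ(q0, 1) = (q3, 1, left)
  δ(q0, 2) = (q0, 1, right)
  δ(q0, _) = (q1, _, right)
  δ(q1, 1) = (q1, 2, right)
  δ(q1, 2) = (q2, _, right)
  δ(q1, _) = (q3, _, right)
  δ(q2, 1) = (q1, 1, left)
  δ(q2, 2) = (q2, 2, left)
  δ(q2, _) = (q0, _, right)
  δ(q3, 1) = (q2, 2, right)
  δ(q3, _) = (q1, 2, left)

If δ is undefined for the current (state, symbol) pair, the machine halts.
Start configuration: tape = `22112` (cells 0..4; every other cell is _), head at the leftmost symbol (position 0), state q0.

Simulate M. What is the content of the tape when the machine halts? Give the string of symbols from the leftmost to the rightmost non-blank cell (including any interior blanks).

q0 | [2]2112___   read 2 → write 1, move right, go to q0
q0 | 1[2]112___   read 2 → write 1, move right, go to q0
q0 | 11[1]12___   read 1 → write 1, move left, go to q3
q3 | 1[1]112___   read 1 → write 2, move right, go to q2
q2 | 12[1]12___   read 1 → write 1, move left, go to q1
q1 | 1[2]112___   read 2 → write _, move right, go to q2
q2 | 1_[1]12___   read 1 → write 1, move left, go to q1
q1 | 1[_]112___   read _ → write _, move right, go to q3
q3 | 1_[1]12___   read 1 → write 2, move right, go to q2
q2 | 1_2[1]2___   read 1 → write 1, move left, go to q1
q1 | 1_[2]12___   read 2 → write _, move right, go to q2
q2 | 1__[1]2___   read 1 → write 1, move left, go to q1
q1 | 1_[_]12___   read _ → write _, move right, go to q3
q3 | 1__[1]2___   read 1 → write 2, move right, go to q2
q2 | 1__2[2]___   read 2 → write 2, move left, go to q2
q2 | 1__[2]2___   read 2 → write 2, move left, go to q2
q2 | 1_[_]22___   read _ → write _, move right, go to q0
q0 | 1__[2]2___   read 2 → write 1, move right, go to q0
q0 | 1__1[2]___   read 2 → write 1, move right, go to q0
q0 | 1__11[_]__   read _ → write _, move right, go to q1
q1 | 1__11_[_]_   read _ → write _, move right, go to q3
q3 | 1__11__[_]   read _ → write 2, move left, go to q1
q1 | 1__11_[_]2   read _ → write _, move right, go to q3
q3 | 1__11__[2]
The non-blank tape span at halt is 1__11__2.

1__11__2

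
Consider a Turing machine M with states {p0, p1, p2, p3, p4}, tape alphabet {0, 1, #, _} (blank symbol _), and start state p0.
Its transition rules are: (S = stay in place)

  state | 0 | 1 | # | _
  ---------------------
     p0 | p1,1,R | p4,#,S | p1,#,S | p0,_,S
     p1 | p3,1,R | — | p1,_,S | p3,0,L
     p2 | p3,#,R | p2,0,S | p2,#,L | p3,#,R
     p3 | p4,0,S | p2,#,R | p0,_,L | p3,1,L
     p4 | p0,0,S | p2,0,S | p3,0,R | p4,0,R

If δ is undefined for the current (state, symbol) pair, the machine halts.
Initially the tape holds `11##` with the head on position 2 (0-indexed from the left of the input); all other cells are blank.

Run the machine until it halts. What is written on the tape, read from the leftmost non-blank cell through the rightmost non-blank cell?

110

p0 | 11[#]#   read # → write #, move S, go to p1
p1 | 11[#]#   read # → write _, move S, go to p1
p1 | 11[_]#   read _ → write 0, move L, go to p3
p3 | 1[1]0#   read 1 → write #, move R, go to p2
p2 | 1#[0]#   read 0 → write #, move R, go to p3
p3 | 1##[#]   read # → write _, move L, go to p0
p0 | 1#[#]_   read # → write #, move S, go to p1
p1 | 1#[#]_   read # → write _, move S, go to p1
p1 | 1#[_]_   read _ → write 0, move L, go to p3
p3 | 1[#]0_   read # → write _, move L, go to p0
p0 | [1]_0_   read 1 → write #, move S, go to p4
p4 | [#]_0_   read # → write 0, move R, go to p3
p3 | 0[_]0_   read _ → write 1, move L, go to p3
p3 | [0]10_   read 0 → write 0, move S, go to p4
p4 | [0]10_   read 0 → write 0, move S, go to p0
p0 | [0]10_   read 0 → write 1, move R, go to p1
p1 | 1[1]0_
The non-blank tape span at halt is 110.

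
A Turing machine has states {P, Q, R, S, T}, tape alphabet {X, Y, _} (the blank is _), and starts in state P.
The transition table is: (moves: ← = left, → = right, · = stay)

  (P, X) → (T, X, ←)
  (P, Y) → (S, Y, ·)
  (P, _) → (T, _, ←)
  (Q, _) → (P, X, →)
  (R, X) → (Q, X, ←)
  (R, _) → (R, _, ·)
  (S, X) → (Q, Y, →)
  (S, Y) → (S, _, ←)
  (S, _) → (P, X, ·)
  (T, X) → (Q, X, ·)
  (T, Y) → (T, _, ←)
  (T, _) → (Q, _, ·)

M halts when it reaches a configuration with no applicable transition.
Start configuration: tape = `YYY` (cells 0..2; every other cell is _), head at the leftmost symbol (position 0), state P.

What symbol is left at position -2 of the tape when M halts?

X

P | __[Y]YY   read Y → write Y, move ·, go to S
S | __[Y]YY   read Y → write _, move ←, go to S
S | _[_]_YY   read _ → write X, move ·, go to P
P | _[X]_YY   read X → write X, move ←, go to T
T | [_]X_YY   read _ → write _, move ·, go to Q
Q | [_]X_YY   read _ → write X, move →, go to P
P | X[X]_YY   read X → write X, move ←, go to T
T | [X]X_YY   read X → write X, move ·, go to Q
Q | [X]X_YY
Cell -2 holds X when M halts.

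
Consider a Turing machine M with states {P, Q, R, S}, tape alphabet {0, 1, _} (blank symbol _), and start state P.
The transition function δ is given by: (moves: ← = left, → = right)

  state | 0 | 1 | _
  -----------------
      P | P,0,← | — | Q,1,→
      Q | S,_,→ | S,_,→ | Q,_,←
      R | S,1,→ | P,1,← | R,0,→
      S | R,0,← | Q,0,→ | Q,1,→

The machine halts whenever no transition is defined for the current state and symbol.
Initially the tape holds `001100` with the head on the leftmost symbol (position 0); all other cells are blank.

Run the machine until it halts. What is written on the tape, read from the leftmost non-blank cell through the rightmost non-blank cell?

1010010

P | _[0]01100   read 0 → write 0, move ←, go to P
P | [_]001100   read _ → write 1, move →, go to Q
Q | 1[0]01100   read 0 → write _, move →, go to S
S | 1_[0]1100   read 0 → write 0, move ←, go to R
R | 1[_]01100   read _ → write 0, move →, go to R
R | 10[0]1100   read 0 → write 1, move →, go to S
S | 101[1]100   read 1 → write 0, move →, go to Q
Q | 1010[1]00   read 1 → write _, move →, go to S
S | 1010_[0]0   read 0 → write 0, move ←, go to R
R | 1010[_]00   read _ → write 0, move →, go to R
R | 10100[0]0   read 0 → write 1, move →, go to S
S | 101001[0]   read 0 → write 0, move ←, go to R
R | 10100[1]0   read 1 → write 1, move ←, go to P
P | 1010[0]10   read 0 → write 0, move ←, go to P
P | 101[0]010   read 0 → write 0, move ←, go to P
P | 10[1]0010
The non-blank tape span at halt is 1010010.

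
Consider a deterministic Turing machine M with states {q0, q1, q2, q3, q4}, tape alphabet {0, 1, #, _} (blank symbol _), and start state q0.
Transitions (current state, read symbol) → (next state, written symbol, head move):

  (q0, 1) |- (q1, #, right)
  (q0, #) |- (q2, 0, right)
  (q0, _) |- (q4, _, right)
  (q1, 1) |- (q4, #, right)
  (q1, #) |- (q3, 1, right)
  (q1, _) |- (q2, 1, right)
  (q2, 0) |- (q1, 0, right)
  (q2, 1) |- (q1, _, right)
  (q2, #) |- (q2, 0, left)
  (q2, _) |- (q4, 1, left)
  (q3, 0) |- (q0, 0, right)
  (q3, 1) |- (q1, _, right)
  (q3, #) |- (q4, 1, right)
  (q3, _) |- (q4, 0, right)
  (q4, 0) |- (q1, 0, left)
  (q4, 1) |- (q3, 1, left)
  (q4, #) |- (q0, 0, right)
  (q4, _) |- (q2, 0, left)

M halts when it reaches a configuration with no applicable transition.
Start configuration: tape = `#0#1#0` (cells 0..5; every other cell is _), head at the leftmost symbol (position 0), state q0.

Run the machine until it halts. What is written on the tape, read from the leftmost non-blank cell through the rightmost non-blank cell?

001_10#0

q0 | [#]0#1#0__   read # → write 0, move right, go to q2
q2 | 0[0]#1#0__   read 0 → write 0, move right, go to q1
q1 | 00[#]1#0__   read # → write 1, move right, go to q3
q3 | 001[1]#0__   read 1 → write _, move right, go to q1
q1 | 001_[#]0__   read # → write 1, move right, go to q3
q3 | 001_1[0]__   read 0 → write 0, move right, go to q0
q0 | 001_10[_]_   read _ → write _, move right, go to q4
q4 | 001_10_[_]   read _ → write 0, move left, go to q2
q2 | 001_10[_]0   read _ → write 1, move left, go to q4
q4 | 001_1[0]10   read 0 → write 0, move left, go to q1
q1 | 001_[1]010   read 1 → write #, move right, go to q4
q4 | 001_#[0]10   read 0 → write 0, move left, go to q1
q1 | 001_[#]010   read # → write 1, move right, go to q3
q3 | 001_1[0]10   read 0 → write 0, move right, go to q0
q0 | 001_10[1]0   read 1 → write #, move right, go to q1
q1 | 001_10#[0]
The non-blank tape span at halt is 001_10#0.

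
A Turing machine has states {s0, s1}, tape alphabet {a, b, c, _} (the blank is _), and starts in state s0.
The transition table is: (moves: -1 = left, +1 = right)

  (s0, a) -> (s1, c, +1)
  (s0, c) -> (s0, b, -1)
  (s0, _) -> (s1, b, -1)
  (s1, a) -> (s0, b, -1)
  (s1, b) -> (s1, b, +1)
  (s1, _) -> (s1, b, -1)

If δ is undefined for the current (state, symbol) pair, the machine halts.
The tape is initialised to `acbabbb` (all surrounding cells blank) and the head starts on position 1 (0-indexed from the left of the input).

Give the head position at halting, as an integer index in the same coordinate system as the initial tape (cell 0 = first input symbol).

state=s0 head=1 tape=a[c]babbb   (s0,c)→(s0,b,-1)
state=s0 head=0 tape=[a]bbabbb   (s0,a)→(s1,c,+1)
state=s1 head=1 tape=c[b]babbb   (s1,b)→(s1,b,+1)
state=s1 head=2 tape=cb[b]abbb   (s1,b)→(s1,b,+1)
state=s1 head=3 tape=cbb[a]bbb   (s1,a)→(s0,b,-1)
state=s0 head=2 tape=cb[b]bbbb
At halt the head is at cell 2.

2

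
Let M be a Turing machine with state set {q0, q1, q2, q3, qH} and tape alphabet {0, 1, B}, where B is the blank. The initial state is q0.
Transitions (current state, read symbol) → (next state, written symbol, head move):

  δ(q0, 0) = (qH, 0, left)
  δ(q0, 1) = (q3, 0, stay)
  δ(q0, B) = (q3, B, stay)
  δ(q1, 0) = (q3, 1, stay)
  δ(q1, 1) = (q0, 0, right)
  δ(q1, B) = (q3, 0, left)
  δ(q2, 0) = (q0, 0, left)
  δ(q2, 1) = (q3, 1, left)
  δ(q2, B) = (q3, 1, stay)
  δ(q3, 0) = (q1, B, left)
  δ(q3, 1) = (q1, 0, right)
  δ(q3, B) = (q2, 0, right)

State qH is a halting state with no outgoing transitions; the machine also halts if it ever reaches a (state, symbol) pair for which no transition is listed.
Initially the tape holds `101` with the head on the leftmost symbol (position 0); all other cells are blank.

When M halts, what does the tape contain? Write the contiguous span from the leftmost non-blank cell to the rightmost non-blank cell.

q0 | BBB[1]01   read 1 → write 0, move stay, go to q3
q3 | BBB[0]01   read 0 → write B, move left, go to q1
q1 | BB[B]B01   read B → write 0, move left, go to q3
q3 | B[B]0B01   read B → write 0, move right, go to q2
q2 | B0[0]B01   read 0 → write 0, move left, go to q0
q0 | B[0]0B01   read 0 → write 0, move left, go to qH
qH | [B]00B01
The non-blank tape span at halt is 00B01.

00B01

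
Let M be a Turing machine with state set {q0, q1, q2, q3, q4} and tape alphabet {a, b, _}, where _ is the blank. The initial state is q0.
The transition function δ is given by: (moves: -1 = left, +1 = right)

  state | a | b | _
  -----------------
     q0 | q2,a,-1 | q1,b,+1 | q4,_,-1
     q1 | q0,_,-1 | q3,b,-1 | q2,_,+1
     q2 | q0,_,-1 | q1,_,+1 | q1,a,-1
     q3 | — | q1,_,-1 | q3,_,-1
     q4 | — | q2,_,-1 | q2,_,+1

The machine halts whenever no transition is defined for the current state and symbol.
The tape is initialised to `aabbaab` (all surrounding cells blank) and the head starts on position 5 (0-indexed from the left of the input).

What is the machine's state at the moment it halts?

q4

state=q0 head=5 tape=aabba[a]b   (q0,a)→(q2,a,-1)
state=q2 head=4 tape=aabb[a]ab   (q2,a)→(q0,_,-1)
state=q0 head=3 tape=aab[b]_ab   (q0,b)→(q1,b,+1)
state=q1 head=4 tape=aabb[_]ab   (q1,_)→(q2,_,+1)
state=q2 head=5 tape=aabb_[a]b   (q2,a)→(q0,_,-1)
state=q0 head=4 tape=aabb[_]_b   (q0,_)→(q4,_,-1)
state=q4 head=3 tape=aab[b]__b   (q4,b)→(q2,_,-1)
state=q2 head=2 tape=aa[b]___b   (q2,b)→(q1,_,+1)
state=q1 head=3 tape=aa_[_]__b   (q1,_)→(q2,_,+1)
state=q2 head=4 tape=aa__[_]_b   (q2,_)→(q1,a,-1)
state=q1 head=3 tape=aa_[_]a_b   (q1,_)→(q2,_,+1)
state=q2 head=4 tape=aa__[a]_b   (q2,a)→(q0,_,-1)
state=q0 head=3 tape=aa_[_]__b   (q0,_)→(q4,_,-1)
state=q4 head=2 tape=aa[_]___b   (q4,_)→(q2,_,+1)
state=q2 head=3 tape=aa_[_]__b   (q2,_)→(q1,a,-1)
state=q1 head=2 tape=aa[_]a__b   (q1,_)→(q2,_,+1)
state=q2 head=3 tape=aa_[a]__b   (q2,a)→(q0,_,-1)
state=q0 head=2 tape=aa[_]___b   (q0,_)→(q4,_,-1)
state=q4 head=1 tape=a[a]____b
No transition is defined for (q4, a); M halts in state q4.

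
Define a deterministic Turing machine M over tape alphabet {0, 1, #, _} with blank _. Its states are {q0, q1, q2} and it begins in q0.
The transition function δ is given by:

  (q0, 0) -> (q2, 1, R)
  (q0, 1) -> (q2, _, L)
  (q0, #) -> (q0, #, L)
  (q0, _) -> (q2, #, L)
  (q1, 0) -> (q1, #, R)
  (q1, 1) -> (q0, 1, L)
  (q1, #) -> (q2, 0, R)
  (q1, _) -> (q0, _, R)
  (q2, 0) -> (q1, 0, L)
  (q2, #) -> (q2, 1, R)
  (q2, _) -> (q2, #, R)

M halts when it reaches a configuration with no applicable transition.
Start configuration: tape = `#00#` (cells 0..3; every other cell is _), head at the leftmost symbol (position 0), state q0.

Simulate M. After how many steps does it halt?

10

q0 | __[#]00#   read # → write #, move L, go to q0
q0 | _[_]#00#   read _ → write #, move L, go to q2
q2 | [_]##00#   read _ → write #, move R, go to q2
q2 | #[#]#00#   read # → write 1, move R, go to q2
q2 | #1[#]00#   read # → write 1, move R, go to q2
q2 | #11[0]0#   read 0 → write 0, move L, go to q1
q1 | #1[1]00#   read 1 → write 1, move L, go to q0
q0 | #[1]100#   read 1 → write _, move L, go to q2
q2 | [#]_100#   read # → write 1, move R, go to q2
q2 | 1[_]100#   read _ → write #, move R, go to q2
q2 | 1#[1]00#
M halts after 10 transitions.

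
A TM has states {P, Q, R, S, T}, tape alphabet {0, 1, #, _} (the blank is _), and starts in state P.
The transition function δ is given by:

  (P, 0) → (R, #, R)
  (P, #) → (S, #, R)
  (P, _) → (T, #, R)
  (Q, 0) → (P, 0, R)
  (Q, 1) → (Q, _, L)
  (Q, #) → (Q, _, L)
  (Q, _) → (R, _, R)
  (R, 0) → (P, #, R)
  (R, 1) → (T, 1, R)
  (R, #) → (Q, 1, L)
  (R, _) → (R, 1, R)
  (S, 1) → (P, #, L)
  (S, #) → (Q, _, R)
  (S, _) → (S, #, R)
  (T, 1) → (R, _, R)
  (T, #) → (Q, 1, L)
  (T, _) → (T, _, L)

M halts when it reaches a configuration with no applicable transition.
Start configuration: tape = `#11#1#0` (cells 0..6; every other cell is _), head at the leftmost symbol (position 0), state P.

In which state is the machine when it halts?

P | [#]11#1#0   read # → write #, move R, go to S
S | #[1]1#1#0   read 1 → write #, move L, go to P
P | [#]#1#1#0   read # → write #, move R, go to S
S | #[#]1#1#0   read # → write _, move R, go to Q
Q | #_[1]#1#0   read 1 → write _, move L, go to Q
Q | #[_]_#1#0   read _ → write _, move R, go to R
R | #_[_]#1#0   read _ → write 1, move R, go to R
R | #_1[#]1#0   read # → write 1, move L, go to Q
Q | #_[1]11#0   read 1 → write _, move L, go to Q
Q | #[_]_11#0   read _ → write _, move R, go to R
R | #_[_]11#0   read _ → write 1, move R, go to R
R | #_1[1]1#0   read 1 → write 1, move R, go to T
T | #_11[1]#0   read 1 → write _, move R, go to R
R | #_11_[#]0   read # → write 1, move L, go to Q
Q | #_11[_]10   read _ → write _, move R, go to R
R | #_11_[1]0   read 1 → write 1, move R, go to T
T | #_11_1[0]
No transition is defined for (T, 0); M halts in state T.

T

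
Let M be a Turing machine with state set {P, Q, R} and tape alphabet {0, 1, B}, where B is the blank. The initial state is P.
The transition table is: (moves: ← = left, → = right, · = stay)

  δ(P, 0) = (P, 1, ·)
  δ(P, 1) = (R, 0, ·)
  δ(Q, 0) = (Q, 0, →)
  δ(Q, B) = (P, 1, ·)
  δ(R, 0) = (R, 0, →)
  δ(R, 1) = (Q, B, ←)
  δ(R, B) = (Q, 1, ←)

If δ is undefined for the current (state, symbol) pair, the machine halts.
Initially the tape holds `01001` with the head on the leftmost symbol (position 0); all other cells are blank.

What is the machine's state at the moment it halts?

P | [0]1001B   read 0 → write 1, move ·, go to P
P | [1]1001B   read 1 → write 0, move ·, go to R
R | [0]1001B   read 0 → write 0, move →, go to R
R | 0[1]001B   read 1 → write B, move ←, go to Q
Q | [0]B001B   read 0 → write 0, move →, go to Q
Q | 0[B]001B   read B → write 1, move ·, go to P
P | 0[1]001B   read 1 → write 0, move ·, go to R
R | 0[0]001B   read 0 → write 0, move →, go to R
R | 00[0]01B   read 0 → write 0, move →, go to R
R | 000[0]1B   read 0 → write 0, move →, go to R
R | 0000[1]B   read 1 → write B, move ←, go to Q
Q | 000[0]BB   read 0 → write 0, move →, go to Q
Q | 0000[B]B   read B → write 1, move ·, go to P
P | 0000[1]B   read 1 → write 0, move ·, go to R
R | 0000[0]B   read 0 → write 0, move →, go to R
R | 00000[B]   read B → write 1, move ←, go to Q
Q | 0000[0]1   read 0 → write 0, move →, go to Q
Q | 00000[1]
No transition is defined for (Q, 1); M halts in state Q.

Q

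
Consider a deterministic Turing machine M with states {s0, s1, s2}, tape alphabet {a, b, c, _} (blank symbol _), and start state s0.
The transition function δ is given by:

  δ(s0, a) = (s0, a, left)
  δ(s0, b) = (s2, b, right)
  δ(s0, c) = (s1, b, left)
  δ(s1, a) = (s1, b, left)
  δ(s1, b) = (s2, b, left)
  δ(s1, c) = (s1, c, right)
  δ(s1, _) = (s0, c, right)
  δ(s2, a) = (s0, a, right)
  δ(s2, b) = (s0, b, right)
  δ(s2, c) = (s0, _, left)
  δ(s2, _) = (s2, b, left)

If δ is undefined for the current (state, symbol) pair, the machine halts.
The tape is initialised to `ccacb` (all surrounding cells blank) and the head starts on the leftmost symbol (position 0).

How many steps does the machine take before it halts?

s0 | _[c]cacb_   read c → write b, move left, go to s1
s1 | [_]bcacb_   read _ → write c, move right, go to s0
s0 | c[b]cacb_   read b → write b, move right, go to s2
s2 | cb[c]acb_   read c → write _, move left, go to s0
s0 | c[b]_acb_   read b → write b, move right, go to s2
s2 | cb[_]acb_   read _ → write b, move left, go to s2
s2 | c[b]bacb_   read b → write b, move right, go to s0
s0 | cb[b]acb_   read b → write b, move right, go to s2
s2 | cbb[a]cb_   read a → write a, move right, go to s0
s0 | cbba[c]b_   read c → write b, move left, go to s1
s1 | cbb[a]bb_   read a → write b, move left, go to s1
s1 | cb[b]bbb_   read b → write b, move left, go to s2
s2 | c[b]bbbb_   read b → write b, move right, go to s0
s0 | cb[b]bbb_   read b → write b, move right, go to s2
s2 | cbb[b]bb_   read b → write b, move right, go to s0
s0 | cbbb[b]b_   read b → write b, move right, go to s2
s2 | cbbbb[b]_   read b → write b, move right, go to s0
s0 | cbbbbb[_]
M halts after 17 transitions.

17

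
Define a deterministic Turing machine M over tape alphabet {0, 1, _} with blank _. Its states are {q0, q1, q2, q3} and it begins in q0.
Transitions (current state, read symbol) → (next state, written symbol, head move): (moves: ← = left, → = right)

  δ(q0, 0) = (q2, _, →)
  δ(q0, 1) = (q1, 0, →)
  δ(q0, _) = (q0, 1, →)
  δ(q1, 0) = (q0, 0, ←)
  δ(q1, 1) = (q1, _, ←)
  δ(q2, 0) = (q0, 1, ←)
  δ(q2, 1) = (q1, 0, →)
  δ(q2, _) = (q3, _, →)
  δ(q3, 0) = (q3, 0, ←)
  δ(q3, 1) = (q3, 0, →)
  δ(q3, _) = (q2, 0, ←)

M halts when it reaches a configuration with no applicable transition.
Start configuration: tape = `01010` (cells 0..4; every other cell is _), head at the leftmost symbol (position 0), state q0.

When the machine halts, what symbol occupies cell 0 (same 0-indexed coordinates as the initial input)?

_

state=q0 head=0 tape=[0]1010   (q0,0)→(q2,_,→)
state=q2 head=1 tape=_[1]010   (q2,1)→(q1,0,→)
state=q1 head=2 tape=_0[0]10   (q1,0)→(q0,0,←)
state=q0 head=1 tape=_[0]010   (q0,0)→(q2,_,→)
state=q2 head=2 tape=__[0]10   (q2,0)→(q0,1,←)
state=q0 head=1 tape=_[_]110   (q0,_)→(q0,1,→)
state=q0 head=2 tape=_1[1]10   (q0,1)→(q1,0,→)
state=q1 head=3 tape=_10[1]0   (q1,1)→(q1,_,←)
state=q1 head=2 tape=_1[0]_0   (q1,0)→(q0,0,←)
state=q0 head=1 tape=_[1]0_0   (q0,1)→(q1,0,→)
state=q1 head=2 tape=_0[0]_0   (q1,0)→(q0,0,←)
state=q0 head=1 tape=_[0]0_0   (q0,0)→(q2,_,→)
state=q2 head=2 tape=__[0]_0   (q2,0)→(q0,1,←)
state=q0 head=1 tape=_[_]1_0   (q0,_)→(q0,1,→)
state=q0 head=2 tape=_1[1]_0   (q0,1)→(q1,0,→)
state=q1 head=3 tape=_10[_]0
Cell 0 holds _ when M halts.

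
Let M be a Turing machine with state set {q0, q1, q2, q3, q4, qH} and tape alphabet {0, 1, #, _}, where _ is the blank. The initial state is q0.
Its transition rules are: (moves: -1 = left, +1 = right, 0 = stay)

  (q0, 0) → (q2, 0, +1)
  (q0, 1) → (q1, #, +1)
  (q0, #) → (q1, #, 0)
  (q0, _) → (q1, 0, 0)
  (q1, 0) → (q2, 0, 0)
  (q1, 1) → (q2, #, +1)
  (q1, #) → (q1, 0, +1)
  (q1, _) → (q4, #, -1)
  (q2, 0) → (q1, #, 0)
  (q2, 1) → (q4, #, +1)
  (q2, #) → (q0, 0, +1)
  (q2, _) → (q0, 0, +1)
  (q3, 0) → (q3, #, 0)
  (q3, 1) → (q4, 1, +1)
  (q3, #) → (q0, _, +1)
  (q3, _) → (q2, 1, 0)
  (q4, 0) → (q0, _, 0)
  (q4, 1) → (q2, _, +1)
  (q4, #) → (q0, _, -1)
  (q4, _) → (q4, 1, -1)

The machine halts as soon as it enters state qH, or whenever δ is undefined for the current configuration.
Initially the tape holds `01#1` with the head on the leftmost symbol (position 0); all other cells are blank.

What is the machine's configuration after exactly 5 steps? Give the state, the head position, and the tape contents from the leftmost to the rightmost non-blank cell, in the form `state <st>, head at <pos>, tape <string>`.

state q1, head at 2, tape 00_1

q0 | [0]1#1   read 0 → write 0, move +1, go to q2
q2 | 0[1]#1   read 1 → write #, move +1, go to q4
q4 | 0#[#]1   read # → write _, move -1, go to q0
q0 | 0[#]_1   read # → write #, move 0, go to q1
q1 | 0[#]_1   read # → write 0, move +1, go to q1
q1 | 00[_]1
After 5 steps: state q1, head at 2, tape 00_1.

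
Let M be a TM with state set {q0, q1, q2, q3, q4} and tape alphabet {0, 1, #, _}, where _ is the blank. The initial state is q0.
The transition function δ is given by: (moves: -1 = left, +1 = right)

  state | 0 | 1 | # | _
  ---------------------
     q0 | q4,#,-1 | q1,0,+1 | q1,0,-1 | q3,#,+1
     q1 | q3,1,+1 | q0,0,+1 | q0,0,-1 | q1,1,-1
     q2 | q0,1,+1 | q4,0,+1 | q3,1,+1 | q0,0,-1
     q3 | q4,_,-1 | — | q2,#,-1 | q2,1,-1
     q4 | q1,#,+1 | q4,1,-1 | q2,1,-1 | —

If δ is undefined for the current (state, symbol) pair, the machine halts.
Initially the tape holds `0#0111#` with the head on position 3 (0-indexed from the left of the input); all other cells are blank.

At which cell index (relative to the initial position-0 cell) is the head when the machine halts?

5

q0 | 0#0[1]11#   read 1 → write 0, move +1, go to q1
q1 | 0#00[1]1#   read 1 → write 0, move +1, go to q0
q0 | 0#000[1]#   read 1 → write 0, move +1, go to q1
q1 | 0#0000[#]   read # → write 0, move -1, go to q0
q0 | 0#000[0]0   read 0 → write #, move -1, go to q4
q4 | 0#00[0]#0   read 0 → write #, move +1, go to q1
q1 | 0#00#[#]0   read # → write 0, move -1, go to q0
q0 | 0#00[#]00   read # → write 0, move -1, go to q1
q1 | 0#0[0]000   read 0 → write 1, move +1, go to q3
q3 | 0#01[0]00   read 0 → write _, move -1, go to q4
q4 | 0#0[1]_00   read 1 → write 1, move -1, go to q4
q4 | 0#[0]1_00   read 0 → write #, move +1, go to q1
q1 | 0##[1]_00   read 1 → write 0, move +1, go to q0
q0 | 0##0[_]00   read _ → write #, move +1, go to q3
q3 | 0##0#[0]0   read 0 → write _, move -1, go to q4
q4 | 0##0[#]_0   read # → write 1, move -1, go to q2
q2 | 0##[0]1_0   read 0 → write 1, move +1, go to q0
q0 | 0##1[1]_0   read 1 → write 0, move +1, go to q1
q1 | 0##10[_]0   read _ → write 1, move -1, go to q1
q1 | 0##1[0]10   read 0 → write 1, move +1, go to q3
q3 | 0##11[1]0
At halt the head is at cell 5.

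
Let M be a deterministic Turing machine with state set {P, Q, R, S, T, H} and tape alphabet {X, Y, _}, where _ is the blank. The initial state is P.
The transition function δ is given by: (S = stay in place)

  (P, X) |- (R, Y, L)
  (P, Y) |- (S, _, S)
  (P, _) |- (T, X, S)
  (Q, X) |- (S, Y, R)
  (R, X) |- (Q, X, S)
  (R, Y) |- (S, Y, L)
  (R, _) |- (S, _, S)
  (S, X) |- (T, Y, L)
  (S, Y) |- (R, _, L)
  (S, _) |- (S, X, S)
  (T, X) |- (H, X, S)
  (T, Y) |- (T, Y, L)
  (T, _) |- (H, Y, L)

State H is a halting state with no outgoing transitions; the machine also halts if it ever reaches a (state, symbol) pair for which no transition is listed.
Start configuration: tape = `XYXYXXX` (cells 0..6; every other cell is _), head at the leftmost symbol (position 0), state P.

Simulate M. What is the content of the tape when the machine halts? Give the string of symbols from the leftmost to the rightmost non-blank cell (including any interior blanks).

P | ___[X]YXYXXX   read X → write Y, move L, go to R
R | __[_]YYXYXXX   read _ → write _, move S, go to S
S | __[_]YYXYXXX   read _ → write X, move S, go to S
S | __[X]YYXYXXX   read X → write Y, move L, go to T
T | _[_]YYYXYXXX   read _ → write Y, move L, go to H
H | [_]YYYYXYXXX
The non-blank tape span at halt is YYYYXYXXX.

YYYYXYXXX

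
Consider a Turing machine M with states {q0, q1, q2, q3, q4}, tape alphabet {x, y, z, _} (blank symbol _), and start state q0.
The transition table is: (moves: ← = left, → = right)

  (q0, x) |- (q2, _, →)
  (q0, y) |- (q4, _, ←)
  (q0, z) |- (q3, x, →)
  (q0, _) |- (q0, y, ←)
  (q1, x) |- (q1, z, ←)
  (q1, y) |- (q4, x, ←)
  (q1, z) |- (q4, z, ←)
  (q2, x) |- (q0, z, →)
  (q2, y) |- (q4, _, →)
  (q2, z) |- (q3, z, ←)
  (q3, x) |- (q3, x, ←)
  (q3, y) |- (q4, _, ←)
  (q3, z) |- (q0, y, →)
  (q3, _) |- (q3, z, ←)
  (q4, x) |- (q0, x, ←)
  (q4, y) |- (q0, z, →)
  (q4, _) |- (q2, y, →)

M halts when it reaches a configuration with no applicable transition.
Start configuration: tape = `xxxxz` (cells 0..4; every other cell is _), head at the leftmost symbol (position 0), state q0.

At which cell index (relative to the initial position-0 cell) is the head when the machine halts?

3

state=q0 head=0 tape=[x]xxxz_   (q0,x)→(q2,_,→)
state=q2 head=1 tape=_[x]xxz_   (q2,x)→(q0,z,→)
state=q0 head=2 tape=_z[x]xz_   (q0,x)→(q2,_,→)
state=q2 head=3 tape=_z_[x]z_   (q2,x)→(q0,z,→)
state=q0 head=4 tape=_z_z[z]_   (q0,z)→(q3,x,→)
state=q3 head=5 tape=_z_zx[_]   (q3,_)→(q3,z,←)
state=q3 head=4 tape=_z_z[x]z   (q3,x)→(q3,x,←)
state=q3 head=3 tape=_z_[z]xz   (q3,z)→(q0,y,→)
state=q0 head=4 tape=_z_y[x]z   (q0,x)→(q2,_,→)
state=q2 head=5 tape=_z_y_[z]   (q2,z)→(q3,z,←)
state=q3 head=4 tape=_z_y[_]z   (q3,_)→(q3,z,←)
state=q3 head=3 tape=_z_[y]zz   (q3,y)→(q4,_,←)
state=q4 head=2 tape=_z[_]_zz   (q4,_)→(q2,y,→)
state=q2 head=3 tape=_zy[_]zz
At halt the head is at cell 3.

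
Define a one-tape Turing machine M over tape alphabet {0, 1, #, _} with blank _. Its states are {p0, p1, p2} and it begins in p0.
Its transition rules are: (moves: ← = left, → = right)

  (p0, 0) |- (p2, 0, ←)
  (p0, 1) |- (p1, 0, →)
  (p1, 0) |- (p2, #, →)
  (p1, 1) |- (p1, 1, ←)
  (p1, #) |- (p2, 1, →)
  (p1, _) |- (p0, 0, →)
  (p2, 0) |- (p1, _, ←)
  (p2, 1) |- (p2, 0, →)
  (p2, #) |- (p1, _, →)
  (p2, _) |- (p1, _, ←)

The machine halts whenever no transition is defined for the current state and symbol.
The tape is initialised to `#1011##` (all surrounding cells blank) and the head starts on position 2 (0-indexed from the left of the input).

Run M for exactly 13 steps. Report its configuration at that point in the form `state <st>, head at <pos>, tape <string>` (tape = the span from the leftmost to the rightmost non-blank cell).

state p1, head at 1, tape 1#_11##

state=p0 head=2 tape=#1[0]11##   (p0,0)→(p2,0,←)
state=p2 head=1 tape=#[1]011##   (p2,1)→(p2,0,→)
state=p2 head=2 tape=#0[0]11##   (p2,0)→(p1,_,←)
state=p1 head=1 tape=#[0]_11##   (p1,0)→(p2,#,→)
state=p2 head=2 tape=##[_]11##   (p2,_)→(p1,_,←)
state=p1 head=1 tape=#[#]_11##   (p1,#)→(p2,1,→)
state=p2 head=2 tape=#1[_]11##   (p2,_)→(p1,_,←)
state=p1 head=1 tape=#[1]_11##   (p1,1)→(p1,1,←)
state=p1 head=0 tape=[#]1_11##   (p1,#)→(p2,1,→)
state=p2 head=1 tape=1[1]_11##   (p2,1)→(p2,0,→)
state=p2 head=2 tape=10[_]11##   (p2,_)→(p1,_,←)
state=p1 head=1 tape=1[0]_11##   (p1,0)→(p2,#,→)
state=p2 head=2 tape=1#[_]11##   (p2,_)→(p1,_,←)
state=p1 head=1 tape=1[#]_11##
After 13 steps: state p1, head at 1, tape 1#_11##.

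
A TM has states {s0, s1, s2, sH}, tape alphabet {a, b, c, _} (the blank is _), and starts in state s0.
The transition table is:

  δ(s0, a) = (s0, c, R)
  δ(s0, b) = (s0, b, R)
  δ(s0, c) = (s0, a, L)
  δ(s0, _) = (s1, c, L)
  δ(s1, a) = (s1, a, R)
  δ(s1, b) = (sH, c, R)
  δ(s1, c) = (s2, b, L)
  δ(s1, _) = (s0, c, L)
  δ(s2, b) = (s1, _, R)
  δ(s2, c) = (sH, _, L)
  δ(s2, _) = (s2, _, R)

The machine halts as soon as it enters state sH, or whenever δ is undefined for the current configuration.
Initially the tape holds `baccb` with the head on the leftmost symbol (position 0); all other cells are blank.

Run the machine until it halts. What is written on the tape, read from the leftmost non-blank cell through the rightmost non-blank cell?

bccccc

s0 | [b]accb_   read b → write b, move R, go to s0
s0 | b[a]ccb_   read a → write c, move R, go to s0
s0 | bc[c]cb_   read c → write a, move L, go to s0
s0 | b[c]acb_   read c → write a, move L, go to s0
s0 | [b]aacb_   read b → write b, move R, go to s0
s0 | b[a]acb_   read a → write c, move R, go to s0
s0 | bc[a]cb_   read a → write c, move R, go to s0
s0 | bcc[c]b_   read c → write a, move L, go to s0
s0 | bc[c]ab_   read c → write a, move L, go to s0
s0 | b[c]aab_   read c → write a, move L, go to s0
s0 | [b]aaab_   read b → write b, move R, go to s0
s0 | b[a]aab_   read a → write c, move R, go to s0
s0 | bc[a]ab_   read a → write c, move R, go to s0
s0 | bcc[a]b_   read a → write c, move R, go to s0
s0 | bccc[b]_   read b → write b, move R, go to s0
s0 | bcccb[_]   read _ → write c, move L, go to s1
s1 | bccc[b]c   read b → write c, move R, go to sH
sH | bcccc[c]
The non-blank tape span at halt is bccccc.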